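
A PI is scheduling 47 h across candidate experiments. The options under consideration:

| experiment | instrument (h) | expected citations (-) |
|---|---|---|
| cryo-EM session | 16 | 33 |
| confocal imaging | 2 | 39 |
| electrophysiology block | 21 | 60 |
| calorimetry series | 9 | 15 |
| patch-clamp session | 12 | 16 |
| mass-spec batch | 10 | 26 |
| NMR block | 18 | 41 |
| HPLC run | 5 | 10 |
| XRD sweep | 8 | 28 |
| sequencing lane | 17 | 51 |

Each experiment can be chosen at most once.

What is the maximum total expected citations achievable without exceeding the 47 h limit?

163

Greedy by ratio would take confocal imaging + mass-spec batch + HPLC run + XRD sweep + sequencing lane: 42 h used, total 154.
Replace sequencing lane with electrophysiology block: the trade gains 9 net, giving 163 at 46 h.
The spare 1 h is too small for any remaining experiment, and no exchange beats 163.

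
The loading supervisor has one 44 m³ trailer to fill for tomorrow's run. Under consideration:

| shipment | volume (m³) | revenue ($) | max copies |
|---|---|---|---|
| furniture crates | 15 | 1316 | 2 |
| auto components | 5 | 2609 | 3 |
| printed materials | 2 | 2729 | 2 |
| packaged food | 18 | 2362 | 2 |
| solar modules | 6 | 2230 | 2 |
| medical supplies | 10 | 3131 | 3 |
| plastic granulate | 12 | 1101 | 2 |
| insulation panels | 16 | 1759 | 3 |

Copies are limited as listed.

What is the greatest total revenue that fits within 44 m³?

20876

By revenue per m³: printed materials 1364.50, auto components 521.80, solar modules 371.67 lead.
The ratio ordering already packs tightly: 3×auto components + 2×printed materials + 2×solar modules + medical supplies, 41 m³, 20876.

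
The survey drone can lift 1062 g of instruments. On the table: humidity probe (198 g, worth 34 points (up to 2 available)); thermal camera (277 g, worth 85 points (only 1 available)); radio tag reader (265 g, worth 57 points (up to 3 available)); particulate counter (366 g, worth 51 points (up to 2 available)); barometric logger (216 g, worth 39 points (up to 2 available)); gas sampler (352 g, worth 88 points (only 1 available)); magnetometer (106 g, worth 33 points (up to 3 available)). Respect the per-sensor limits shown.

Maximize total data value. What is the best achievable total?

278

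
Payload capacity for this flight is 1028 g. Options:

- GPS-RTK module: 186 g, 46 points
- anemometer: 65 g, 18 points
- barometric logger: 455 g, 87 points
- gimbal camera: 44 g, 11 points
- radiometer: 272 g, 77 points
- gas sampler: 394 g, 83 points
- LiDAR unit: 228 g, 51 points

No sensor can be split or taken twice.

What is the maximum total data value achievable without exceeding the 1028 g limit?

240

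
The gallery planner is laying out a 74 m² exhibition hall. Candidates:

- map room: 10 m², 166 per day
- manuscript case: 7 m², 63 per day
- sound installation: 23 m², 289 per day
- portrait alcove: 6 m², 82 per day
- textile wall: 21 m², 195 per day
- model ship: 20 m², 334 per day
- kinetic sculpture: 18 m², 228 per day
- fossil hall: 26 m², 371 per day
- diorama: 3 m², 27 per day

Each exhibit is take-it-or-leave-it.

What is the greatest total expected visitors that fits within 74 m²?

1099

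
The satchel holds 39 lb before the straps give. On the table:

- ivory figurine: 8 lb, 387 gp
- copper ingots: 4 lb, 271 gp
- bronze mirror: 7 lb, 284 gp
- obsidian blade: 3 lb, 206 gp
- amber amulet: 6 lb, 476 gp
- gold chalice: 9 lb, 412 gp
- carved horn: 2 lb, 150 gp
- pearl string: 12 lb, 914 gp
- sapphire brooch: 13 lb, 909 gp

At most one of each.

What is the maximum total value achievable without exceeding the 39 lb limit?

Taking the top-ratio items first gives obsidian blade + amber amulet + carved horn + pearl string + sapphire brooch for 2655 (36 lb).
Dropping carved horn frees 2 lb; slotting in copper ingots (4 lb) lifts the total to 2776 at 38 lb.
Runner-up copper ingots + amber amulet + carved horn + pearl string + sapphire brooch tops out at 2720.

2776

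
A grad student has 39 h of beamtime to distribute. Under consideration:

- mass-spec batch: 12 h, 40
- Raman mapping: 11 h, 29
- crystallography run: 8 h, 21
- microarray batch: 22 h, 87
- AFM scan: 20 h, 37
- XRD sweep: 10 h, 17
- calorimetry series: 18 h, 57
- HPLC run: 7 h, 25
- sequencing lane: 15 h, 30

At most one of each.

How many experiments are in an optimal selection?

3

Best achievable expected citations is 133.
One optimal bundle: crystallography run + microarray batch + HPLC run (37 h).
Every optimal selection uses 3 experiments.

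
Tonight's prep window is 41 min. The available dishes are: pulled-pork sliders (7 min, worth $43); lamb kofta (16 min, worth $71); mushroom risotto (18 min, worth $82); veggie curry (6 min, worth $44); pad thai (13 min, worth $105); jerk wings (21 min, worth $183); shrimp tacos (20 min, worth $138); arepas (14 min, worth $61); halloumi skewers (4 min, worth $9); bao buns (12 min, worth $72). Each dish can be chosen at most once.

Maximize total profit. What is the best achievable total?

332

The ratio ordering already packs tightly: veggie curry + pad thai + jerk wings, 40 min, 332.
The closest alternative, pulled-pork sliders + pad thai + jerk wings, reaches only 331.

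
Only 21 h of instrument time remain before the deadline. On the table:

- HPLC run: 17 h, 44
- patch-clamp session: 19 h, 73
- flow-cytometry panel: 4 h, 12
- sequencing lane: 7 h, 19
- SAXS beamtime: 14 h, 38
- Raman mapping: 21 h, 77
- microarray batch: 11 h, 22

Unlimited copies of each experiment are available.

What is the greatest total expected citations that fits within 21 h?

Filling by ratio: patch-clamp session for 73, with 2 h left unused.
Dropping patch-clamp session frees 19 h; slotting in Raman mapping (21 h) lifts the total to 77 at 21 h.
Every other selection either busts 21 h or fails to beat 77.

77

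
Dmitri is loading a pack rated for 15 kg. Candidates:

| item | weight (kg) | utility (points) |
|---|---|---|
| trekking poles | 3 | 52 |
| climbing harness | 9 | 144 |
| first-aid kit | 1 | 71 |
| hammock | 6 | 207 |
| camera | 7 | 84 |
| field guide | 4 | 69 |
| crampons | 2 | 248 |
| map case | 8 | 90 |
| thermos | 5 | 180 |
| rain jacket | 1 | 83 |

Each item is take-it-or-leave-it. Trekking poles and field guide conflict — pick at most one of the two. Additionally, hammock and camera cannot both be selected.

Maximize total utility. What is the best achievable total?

789

First-aid kit + hammock + crampons + thermos + rain jacket uses 15 of the 15 kg and totals 789.
An exhaustive check of the 1024 subsets confirms 789.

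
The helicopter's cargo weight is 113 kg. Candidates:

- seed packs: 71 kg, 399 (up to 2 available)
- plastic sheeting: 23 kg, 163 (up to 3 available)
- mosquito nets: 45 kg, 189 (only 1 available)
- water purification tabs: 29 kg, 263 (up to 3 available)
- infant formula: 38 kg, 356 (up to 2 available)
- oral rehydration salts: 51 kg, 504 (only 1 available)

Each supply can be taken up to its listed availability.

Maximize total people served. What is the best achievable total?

Filling by ratio: plastic sheeting + infant formula + oral rehydration salts for 1023, with 1 kg left unused.
Dropping plastic sheeting and infant formula frees 61 kg; slotting in 2×water purification tabs (58 kg) lifts the total to 1030 at 109 kg.
The spare 4 kg is too small for any remaining supply, and no exchange beats 1030.

1030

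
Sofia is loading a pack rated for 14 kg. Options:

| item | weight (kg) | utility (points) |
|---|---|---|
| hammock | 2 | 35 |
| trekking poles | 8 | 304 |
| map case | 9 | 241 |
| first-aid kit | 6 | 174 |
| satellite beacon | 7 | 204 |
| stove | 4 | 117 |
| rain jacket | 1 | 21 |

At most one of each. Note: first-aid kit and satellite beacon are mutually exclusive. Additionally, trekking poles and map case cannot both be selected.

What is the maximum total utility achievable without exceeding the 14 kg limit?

478

Taking the top-ratio items first gives trekking poles + stove + rain jacket for 442 (13 kg).
Dropping stove and rain jacket frees 5 kg; slotting in first-aid kit (6 kg) lifts the total to 478 at 14 kg.
Next best is hammock + trekking poles + stove at 456 (14 kg) — short by 22.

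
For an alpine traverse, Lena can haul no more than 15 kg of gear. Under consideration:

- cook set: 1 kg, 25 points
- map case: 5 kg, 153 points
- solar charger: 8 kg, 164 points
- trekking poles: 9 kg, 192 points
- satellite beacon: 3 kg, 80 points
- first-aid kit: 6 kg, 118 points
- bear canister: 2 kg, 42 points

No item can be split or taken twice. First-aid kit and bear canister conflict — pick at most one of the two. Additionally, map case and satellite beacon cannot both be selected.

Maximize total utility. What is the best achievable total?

370

Best packing: cook set + map case + trekking poles — 15 kg, 370 total.
Next best is map case + solar charger + bear canister at 359 (15 kg) — short by 11.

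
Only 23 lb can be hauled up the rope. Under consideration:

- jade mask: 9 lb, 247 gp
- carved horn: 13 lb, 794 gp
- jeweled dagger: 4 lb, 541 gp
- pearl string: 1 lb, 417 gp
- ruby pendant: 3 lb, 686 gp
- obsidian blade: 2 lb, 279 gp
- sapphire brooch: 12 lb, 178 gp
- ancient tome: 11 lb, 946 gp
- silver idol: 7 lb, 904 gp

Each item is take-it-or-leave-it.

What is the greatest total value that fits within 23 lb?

2953

Filling by ratio: jeweled dagger + pearl string + ruby pendant + obsidian blade + silver idol for 2827, with 6 lb left unused.
Replace jeweled dagger and obsidian blade with ancient tome: the trade gains 126 net, giving 2953 at 22 lb.
An exhaustive check of the 512 subsets confirms 2953.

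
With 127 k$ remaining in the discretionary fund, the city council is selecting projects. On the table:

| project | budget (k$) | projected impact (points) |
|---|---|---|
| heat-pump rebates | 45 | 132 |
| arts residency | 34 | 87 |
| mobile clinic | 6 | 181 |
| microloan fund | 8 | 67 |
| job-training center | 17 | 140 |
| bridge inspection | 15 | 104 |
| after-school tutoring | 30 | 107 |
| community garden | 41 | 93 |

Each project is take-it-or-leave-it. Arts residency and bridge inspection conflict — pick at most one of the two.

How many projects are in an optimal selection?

Best achievable projected impact is 731.
For example heat-pump rebates + mobile clinic + microloan fund + job-training center + bridge inspection + after-school tutoring achieves it, using 121 k$.
Any selection reaching 731 contains exactly 6 projects.

6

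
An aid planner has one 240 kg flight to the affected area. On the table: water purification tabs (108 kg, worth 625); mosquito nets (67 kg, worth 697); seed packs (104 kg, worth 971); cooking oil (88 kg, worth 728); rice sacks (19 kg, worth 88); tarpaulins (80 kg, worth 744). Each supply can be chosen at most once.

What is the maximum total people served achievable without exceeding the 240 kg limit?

2169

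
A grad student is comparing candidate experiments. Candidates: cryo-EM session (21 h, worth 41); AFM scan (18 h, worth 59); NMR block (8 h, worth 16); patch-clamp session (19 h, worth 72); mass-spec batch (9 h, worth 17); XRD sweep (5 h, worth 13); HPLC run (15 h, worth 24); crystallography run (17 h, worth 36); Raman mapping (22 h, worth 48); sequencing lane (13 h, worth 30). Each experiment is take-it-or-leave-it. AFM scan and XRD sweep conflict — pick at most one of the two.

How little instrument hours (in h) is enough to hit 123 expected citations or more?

37

Look for the lowest-instrument combination reaching 123.
AFM scan + patch-clamp session: 131 expected citations at 37 h.
No combination under 37 h hits 123.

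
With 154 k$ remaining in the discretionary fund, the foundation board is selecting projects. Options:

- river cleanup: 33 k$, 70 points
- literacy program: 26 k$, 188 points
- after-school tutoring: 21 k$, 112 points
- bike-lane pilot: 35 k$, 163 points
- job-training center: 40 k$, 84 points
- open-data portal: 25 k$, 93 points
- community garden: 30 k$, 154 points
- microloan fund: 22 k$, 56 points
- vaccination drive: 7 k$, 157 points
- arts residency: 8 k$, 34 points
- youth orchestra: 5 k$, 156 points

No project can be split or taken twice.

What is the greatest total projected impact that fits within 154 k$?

1023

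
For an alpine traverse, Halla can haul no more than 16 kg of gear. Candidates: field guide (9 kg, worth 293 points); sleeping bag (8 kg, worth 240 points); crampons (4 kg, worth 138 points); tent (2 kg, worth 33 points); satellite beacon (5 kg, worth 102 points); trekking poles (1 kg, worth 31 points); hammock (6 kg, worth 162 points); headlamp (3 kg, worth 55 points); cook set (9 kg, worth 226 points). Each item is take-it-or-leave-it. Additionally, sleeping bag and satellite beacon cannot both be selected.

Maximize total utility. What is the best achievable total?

Best packing: field guide + crampons + tent + trekking poles — 16 kg, 495 total.
Runner-up field guide + trekking poles + hammock tops out at 486.

495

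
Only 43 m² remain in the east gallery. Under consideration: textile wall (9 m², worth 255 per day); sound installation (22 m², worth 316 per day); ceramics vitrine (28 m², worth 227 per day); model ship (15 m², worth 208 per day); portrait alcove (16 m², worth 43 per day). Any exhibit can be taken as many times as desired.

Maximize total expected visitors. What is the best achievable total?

1020

4×textile wall uses 36 of the 43 m² and totals 1020.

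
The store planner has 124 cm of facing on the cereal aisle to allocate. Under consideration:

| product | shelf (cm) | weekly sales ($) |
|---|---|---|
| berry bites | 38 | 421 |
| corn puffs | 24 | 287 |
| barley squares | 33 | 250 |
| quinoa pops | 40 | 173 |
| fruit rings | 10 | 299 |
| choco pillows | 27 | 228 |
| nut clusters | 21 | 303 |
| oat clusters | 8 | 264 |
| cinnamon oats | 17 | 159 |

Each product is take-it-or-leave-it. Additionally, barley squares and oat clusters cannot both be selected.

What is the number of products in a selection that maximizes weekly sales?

Best achievable weekly sales is 1733.
berry bites + corn puffs + fruit rings + nut clusters + oat clusters + cinnamon oats hits 1733 at 118 cm.
Every optimal selection uses 6 products.

6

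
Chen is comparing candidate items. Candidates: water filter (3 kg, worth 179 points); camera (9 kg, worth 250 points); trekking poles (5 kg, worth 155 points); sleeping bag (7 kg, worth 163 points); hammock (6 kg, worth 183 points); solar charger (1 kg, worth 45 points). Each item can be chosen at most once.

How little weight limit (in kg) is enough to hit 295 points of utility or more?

Minimise kg subject to total utility ≥ 295.
Taking water filter + trekking poles gives 334 (≥ 295) for 8 kg.
Any bundle with less than 8 kg falls short of 295.

8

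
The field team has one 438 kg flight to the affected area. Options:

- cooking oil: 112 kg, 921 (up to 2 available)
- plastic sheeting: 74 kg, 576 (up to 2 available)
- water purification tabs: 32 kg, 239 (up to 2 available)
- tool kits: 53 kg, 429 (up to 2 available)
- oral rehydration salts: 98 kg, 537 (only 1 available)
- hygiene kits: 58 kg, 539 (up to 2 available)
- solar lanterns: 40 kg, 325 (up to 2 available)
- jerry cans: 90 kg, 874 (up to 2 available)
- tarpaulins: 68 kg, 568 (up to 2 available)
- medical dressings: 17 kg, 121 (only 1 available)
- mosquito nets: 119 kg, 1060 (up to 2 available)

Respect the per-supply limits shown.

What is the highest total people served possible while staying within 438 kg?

Taking 2×hygiene kits + 2×jerry cans + medical dressings + mosquito nets: 432 kg used, 4007 in people served.

4007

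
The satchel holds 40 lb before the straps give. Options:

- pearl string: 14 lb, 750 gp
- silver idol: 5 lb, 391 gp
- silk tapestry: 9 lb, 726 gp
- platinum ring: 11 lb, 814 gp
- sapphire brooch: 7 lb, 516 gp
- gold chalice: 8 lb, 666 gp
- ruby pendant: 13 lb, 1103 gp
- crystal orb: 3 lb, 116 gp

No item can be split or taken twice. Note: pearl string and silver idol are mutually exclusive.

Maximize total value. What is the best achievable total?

3159

A density-first pass picks silver idol + silk tapestry + gold chalice + ruby pendant + crystal orb — 3002 at 38 lb.
Reworking the packing: silk tapestry + platinum ring + sapphire brooch + ruby pendant uses 40 lb and improves the total to 3159.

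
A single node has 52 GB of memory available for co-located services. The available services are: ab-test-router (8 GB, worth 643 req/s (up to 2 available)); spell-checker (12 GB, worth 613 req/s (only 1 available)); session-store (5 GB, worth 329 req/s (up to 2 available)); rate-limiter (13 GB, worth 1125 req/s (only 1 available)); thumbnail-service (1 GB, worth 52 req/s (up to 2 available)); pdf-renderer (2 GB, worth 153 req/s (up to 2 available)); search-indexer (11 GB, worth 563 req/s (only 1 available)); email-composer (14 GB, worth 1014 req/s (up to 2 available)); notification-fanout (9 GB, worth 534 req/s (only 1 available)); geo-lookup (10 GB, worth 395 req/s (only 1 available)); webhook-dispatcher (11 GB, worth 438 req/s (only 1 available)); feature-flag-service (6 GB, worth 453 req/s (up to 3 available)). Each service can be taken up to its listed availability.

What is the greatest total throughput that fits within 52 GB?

4128

Taking 2×ab-test-router + rate-limiter + thumbnail-service + 2×pdf-renderer + 3×feature-flag-service: 52 GB used, 4128 in throughput.
That's the maximum — no swap from here does better than 4128.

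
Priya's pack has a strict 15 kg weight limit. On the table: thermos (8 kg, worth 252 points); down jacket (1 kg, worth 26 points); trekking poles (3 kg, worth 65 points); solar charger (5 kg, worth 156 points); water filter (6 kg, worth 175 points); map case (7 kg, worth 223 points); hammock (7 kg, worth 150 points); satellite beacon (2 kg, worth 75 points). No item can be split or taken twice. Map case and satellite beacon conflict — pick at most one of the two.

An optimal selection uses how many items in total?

3

Best achievable utility is 483.
thermos + solar charger + satellite beacon hits 483 at 15 kg.
All optima have 3 items.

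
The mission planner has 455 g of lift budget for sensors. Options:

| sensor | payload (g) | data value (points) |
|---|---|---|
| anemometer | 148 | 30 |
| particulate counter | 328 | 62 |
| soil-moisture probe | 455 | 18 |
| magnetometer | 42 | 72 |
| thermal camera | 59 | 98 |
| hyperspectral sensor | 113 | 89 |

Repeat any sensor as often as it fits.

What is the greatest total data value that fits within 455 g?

772

Taking the top-ratio sensors first gives 10×magnetometer for 720 (420 g).
Dropping 2×magnetometer frees 84 g; slotting in 2×thermal camera (118 g) lifts the total to 772 at 454 g.
No other feasible combination exceeds 772.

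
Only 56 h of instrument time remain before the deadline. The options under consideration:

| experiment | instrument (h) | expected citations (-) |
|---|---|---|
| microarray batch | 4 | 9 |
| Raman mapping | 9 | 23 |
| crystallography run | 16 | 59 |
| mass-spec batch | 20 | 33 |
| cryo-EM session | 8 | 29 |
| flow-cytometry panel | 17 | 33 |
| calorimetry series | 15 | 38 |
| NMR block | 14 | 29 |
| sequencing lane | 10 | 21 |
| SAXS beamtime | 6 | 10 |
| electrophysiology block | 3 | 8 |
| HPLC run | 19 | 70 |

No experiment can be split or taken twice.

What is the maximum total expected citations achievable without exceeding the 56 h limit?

190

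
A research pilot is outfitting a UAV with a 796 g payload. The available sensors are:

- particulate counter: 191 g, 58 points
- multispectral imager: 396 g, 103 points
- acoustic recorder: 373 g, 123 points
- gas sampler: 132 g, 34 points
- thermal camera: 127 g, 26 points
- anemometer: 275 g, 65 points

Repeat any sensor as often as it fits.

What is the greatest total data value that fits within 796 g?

By data value per g: acoustic recorder 0.33, particulate counter 0.30, multispectral imager 0.26, gas sampler 0.26 lead.
Best packing: 2×acoustic recorder — 746 g, 246 total.

246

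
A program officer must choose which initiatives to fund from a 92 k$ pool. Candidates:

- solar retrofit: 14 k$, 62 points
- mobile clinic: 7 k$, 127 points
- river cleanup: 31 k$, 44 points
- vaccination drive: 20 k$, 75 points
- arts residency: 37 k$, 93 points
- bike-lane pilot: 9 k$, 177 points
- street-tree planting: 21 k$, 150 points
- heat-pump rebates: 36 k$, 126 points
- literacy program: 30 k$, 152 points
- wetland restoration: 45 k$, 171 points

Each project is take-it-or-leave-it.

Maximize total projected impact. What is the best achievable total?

681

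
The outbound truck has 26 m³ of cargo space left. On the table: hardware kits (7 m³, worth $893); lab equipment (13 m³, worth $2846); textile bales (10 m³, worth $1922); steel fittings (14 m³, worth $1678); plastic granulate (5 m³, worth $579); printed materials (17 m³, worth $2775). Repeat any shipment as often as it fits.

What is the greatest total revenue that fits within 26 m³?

5692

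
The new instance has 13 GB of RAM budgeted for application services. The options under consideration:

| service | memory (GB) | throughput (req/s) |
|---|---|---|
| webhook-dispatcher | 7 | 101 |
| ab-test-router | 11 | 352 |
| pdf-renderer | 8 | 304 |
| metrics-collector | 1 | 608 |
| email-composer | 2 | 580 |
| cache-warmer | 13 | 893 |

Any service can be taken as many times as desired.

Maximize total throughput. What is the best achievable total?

7904

Ranking by ratio (throughput/GB): metrics-collector 608.00, email-composer 290.00, cache-warmer 68.69.
The ratio ordering already packs tightly: 13×metrics-collector, 13 GB, 7904.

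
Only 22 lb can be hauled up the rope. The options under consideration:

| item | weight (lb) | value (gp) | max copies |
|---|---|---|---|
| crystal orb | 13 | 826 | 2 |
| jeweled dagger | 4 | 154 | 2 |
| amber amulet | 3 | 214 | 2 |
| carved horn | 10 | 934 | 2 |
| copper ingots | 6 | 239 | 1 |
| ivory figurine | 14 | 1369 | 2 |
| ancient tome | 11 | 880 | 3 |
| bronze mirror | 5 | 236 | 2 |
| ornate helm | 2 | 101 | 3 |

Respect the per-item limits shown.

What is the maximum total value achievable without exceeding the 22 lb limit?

1969

Taking the top-ratio items first gives 2×amber amulet + ivory figurine + ornate helm for 1898 (22 lb).
Dropping 2×amber amulet and ivory figurine frees 20 lb; slotting in 2×carved horn (20 lb) lifts the total to 1969 at 22 lb.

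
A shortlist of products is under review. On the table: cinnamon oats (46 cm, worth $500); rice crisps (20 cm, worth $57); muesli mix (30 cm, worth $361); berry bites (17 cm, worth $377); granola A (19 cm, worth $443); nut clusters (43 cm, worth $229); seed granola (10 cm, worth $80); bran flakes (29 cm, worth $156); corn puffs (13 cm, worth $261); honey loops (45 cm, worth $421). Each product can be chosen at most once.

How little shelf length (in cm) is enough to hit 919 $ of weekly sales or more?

Minimise cm subject to total weekly sales ≥ 919.
berry bites + granola A + corn puffs reaches 1081 using 49 cm.
Below 49 cm the best achievable stays under 919.

49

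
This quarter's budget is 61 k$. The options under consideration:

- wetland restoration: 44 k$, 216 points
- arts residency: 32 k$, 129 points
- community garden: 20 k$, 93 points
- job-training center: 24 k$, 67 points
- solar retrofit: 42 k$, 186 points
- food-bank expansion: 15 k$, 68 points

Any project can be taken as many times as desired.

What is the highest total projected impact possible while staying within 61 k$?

By projected impact per k$: wetland restoration 4.91, community garden 4.65, food-bank expansion 4.53, solar retrofit 4.43 lead.
The ratio ordering already packs tightly: wetland restoration + food-bank expansion, 59 k$, 284.
The spare 2 k$ is too small for any remaining project, and no exchange beats 284.

284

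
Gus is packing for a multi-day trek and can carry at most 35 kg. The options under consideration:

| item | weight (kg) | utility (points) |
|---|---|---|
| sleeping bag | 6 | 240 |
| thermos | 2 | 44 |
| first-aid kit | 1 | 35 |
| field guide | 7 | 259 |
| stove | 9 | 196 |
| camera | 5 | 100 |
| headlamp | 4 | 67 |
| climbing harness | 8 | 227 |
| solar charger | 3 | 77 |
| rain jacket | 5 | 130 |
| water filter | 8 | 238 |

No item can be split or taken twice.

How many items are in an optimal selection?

6

The maximum utility within 35 kg is 1129.
One optimal bundle: sleeping bag + first-aid kit + field guide + climbing harness + rain jacket + water filter (35 kg).
All optima have 6 items.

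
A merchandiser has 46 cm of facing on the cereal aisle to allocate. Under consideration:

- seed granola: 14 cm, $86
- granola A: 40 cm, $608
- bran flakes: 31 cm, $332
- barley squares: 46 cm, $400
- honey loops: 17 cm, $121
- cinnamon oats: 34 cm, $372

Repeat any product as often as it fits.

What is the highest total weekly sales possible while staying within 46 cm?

Density check — granola A 15.20, cinnamon oats 10.94, bran flakes 10.71 are the best per cm.
The ratio ordering already packs tightly: granola A, 40 cm, 608.
That's the maximum — no swap from here does better than 608.

608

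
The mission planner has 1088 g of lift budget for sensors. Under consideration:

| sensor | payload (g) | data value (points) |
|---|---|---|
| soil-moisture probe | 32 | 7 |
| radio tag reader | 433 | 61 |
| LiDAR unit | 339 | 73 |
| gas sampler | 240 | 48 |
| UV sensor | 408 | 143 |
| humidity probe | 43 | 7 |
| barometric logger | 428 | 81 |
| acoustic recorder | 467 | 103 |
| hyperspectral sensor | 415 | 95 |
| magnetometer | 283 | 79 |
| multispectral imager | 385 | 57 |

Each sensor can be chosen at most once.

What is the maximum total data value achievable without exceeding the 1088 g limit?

Best packing: soil-moisture probe + LiDAR unit + UV sensor + magnetometer — 1062 g, 302 total.
LiDAR unit + UV sensor + humidity probe + magnetometer (1073 g) also reaches 302 — a tie, but nothing goes higher.

302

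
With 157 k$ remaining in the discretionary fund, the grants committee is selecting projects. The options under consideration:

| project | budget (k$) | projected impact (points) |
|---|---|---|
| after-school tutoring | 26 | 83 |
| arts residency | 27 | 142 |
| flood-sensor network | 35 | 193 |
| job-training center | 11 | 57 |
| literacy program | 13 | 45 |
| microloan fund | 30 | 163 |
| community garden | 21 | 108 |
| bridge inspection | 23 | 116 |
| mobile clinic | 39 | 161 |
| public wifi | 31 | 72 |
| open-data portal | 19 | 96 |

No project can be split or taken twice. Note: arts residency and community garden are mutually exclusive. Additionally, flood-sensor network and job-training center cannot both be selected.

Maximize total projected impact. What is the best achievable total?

775

Best packing: arts residency + flood-sensor network + microloan fund + bridge inspection + mobile clinic — 154 k$, 775 total.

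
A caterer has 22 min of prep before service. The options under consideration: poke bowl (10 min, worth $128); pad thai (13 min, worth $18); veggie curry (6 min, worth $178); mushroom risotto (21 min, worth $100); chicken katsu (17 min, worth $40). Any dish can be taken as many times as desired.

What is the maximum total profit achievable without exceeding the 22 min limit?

534

Taking 3×veggie curry: 18 min used, 534 in profit.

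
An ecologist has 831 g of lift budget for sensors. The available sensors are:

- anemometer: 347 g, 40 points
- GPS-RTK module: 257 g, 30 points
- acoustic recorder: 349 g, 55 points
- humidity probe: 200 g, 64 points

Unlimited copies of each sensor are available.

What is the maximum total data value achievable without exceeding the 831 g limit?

256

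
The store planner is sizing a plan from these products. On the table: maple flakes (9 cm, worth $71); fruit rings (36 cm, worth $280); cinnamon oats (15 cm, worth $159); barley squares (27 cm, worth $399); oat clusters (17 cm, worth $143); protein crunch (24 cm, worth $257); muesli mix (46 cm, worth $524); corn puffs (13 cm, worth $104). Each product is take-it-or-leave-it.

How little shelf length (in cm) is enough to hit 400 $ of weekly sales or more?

36

Look for the lowest-shelf combination reaching 400.
Taking maple flakes + barley squares gives 470 (≥ 400) for 36 cm.
Below 36 cm the best achievable stays under 400.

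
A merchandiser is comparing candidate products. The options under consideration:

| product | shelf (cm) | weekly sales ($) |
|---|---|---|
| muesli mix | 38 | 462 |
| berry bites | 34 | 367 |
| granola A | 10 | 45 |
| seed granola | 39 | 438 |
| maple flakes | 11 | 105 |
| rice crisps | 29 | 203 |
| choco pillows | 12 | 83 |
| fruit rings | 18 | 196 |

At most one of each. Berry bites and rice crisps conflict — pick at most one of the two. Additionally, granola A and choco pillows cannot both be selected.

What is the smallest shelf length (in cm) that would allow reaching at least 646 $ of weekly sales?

56

Need the lightest bundle worth ≥ 646.
muesli mix + fruit rings: 658 weekly sales at 56 cm.
Below 56 cm the best achievable stays under 646.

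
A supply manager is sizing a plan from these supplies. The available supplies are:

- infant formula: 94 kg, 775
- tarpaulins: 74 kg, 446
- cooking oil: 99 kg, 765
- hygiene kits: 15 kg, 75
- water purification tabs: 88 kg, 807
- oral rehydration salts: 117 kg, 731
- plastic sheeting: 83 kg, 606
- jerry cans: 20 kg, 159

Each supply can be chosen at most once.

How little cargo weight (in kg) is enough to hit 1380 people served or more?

171

Minimise kg subject to total people served ≥ 1380.
water purification tabs + plastic sheeting reaches 1413 using 171 kg.
No combination under 171 kg hits 1380.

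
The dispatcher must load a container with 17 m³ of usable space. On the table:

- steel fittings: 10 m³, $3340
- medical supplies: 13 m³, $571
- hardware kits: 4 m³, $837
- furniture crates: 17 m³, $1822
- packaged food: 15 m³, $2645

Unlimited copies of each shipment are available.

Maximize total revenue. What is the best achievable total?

4177

Density check — steel fittings 334.00, hardware kits 209.25, packaged food 176.33 are the best per m³.
Steel fittings + hardware kits uses 14 of the 17 m³ and totals 4177.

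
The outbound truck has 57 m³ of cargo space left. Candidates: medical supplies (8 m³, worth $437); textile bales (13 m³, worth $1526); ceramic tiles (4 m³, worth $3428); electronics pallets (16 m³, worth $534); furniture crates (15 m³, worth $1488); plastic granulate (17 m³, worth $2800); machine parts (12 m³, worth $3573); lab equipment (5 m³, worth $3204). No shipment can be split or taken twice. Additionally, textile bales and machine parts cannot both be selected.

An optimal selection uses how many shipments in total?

5

Best achievable revenue is 14493.
For example ceramic tiles + furniture crates + plastic granulate + machine parts + lab equipment achieves it, using 53 m³.
Any selection reaching 14493 contains exactly 5 shipments.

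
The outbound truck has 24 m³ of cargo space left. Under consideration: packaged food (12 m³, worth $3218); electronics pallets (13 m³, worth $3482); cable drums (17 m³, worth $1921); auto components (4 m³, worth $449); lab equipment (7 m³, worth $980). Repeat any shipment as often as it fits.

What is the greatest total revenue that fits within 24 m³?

6436

Best packing: 2×packaged food — 24 m³, 6436 total.
No other feasible combination exceeds 6436.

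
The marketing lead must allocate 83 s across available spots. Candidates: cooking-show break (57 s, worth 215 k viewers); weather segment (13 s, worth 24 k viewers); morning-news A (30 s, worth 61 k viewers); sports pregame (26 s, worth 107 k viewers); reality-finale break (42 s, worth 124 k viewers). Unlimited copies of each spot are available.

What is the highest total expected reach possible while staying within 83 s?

322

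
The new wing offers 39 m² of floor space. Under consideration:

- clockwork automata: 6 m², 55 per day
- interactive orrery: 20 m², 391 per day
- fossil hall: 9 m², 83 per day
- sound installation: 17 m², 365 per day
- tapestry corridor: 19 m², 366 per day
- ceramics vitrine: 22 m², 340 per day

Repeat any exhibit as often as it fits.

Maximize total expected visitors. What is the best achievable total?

757

Taking the top-ratio exhibits first gives 2×sound installation for 730 (34 m²).
Dropping 2×sound installation frees 34 m²; slotting in interactive orrery + tapestry corridor (39 m²) lifts the total to 757 at 39 m².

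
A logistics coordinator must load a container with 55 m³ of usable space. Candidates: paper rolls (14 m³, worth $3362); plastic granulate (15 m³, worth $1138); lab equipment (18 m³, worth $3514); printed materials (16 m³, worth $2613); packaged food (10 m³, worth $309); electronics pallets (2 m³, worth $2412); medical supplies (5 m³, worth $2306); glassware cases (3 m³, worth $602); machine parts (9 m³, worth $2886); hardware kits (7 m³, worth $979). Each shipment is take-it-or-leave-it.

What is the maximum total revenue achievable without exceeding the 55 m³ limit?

15459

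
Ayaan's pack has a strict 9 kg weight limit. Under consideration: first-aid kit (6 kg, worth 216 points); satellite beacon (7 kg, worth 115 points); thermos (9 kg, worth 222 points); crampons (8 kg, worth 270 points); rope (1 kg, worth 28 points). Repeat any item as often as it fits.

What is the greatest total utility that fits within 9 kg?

300

First-aid kit + 3×rope uses 9 of the 9 kg and totals 300.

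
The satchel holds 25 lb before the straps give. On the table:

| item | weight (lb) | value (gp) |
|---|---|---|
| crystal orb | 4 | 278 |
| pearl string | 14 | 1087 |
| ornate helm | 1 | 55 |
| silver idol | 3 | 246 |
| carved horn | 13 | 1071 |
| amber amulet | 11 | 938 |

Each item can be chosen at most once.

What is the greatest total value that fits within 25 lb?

2064

By value per lb: amber amulet 85.27, carved horn 82.38, silver idol 82.00, pearl string 77.64 lead.
Ornate helm + carved horn + amber amulet uses 25 of the 25 lb and totals 2064.
An exhaustive check of the 64 subsets confirms 2064.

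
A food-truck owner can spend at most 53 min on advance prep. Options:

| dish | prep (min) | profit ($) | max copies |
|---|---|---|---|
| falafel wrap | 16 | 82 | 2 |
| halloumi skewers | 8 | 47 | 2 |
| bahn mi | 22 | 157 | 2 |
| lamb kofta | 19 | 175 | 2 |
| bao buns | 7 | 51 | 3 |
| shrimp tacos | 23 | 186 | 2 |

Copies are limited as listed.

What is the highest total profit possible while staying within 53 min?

Density check — lamb kofta 9.21, shrimp tacos 8.09, bao buns 7.29 are the best per min.
2×lamb kofta + 2×bao buns uses 52 of the 53 min and totals 452.

452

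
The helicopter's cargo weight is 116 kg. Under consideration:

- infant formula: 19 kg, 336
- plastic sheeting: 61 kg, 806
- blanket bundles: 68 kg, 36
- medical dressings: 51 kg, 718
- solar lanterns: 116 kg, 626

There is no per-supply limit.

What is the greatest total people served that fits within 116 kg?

Taking 6×infant formula: 114 kg used, 2016 in people served.

2016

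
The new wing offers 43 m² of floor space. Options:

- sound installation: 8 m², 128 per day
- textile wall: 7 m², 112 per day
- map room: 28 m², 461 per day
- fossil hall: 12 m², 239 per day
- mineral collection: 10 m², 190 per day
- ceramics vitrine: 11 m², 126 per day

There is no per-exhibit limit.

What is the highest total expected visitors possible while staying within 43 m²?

By expected visitors per m²: fossil hall 19.92, mineral collection 19.00, map room 16.46, sound installation 16.00 lead.
Textile wall + 3×fossil hall uses 43 of the 43 m² and totals 829.
No other feasible combination exceeds 829.

829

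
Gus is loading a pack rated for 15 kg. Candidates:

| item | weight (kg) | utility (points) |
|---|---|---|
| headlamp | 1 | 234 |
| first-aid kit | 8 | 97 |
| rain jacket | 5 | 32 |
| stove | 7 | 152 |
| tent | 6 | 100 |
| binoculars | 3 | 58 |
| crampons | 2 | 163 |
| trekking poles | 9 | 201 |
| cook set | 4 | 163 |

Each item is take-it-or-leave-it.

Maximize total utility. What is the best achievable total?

712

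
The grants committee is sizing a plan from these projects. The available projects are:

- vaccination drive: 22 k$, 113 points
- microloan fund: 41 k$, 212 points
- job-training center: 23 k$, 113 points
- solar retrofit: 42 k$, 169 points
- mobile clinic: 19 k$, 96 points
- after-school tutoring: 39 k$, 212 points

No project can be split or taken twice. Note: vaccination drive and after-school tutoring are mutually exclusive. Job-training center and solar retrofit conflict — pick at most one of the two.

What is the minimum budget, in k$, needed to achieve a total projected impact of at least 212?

Minimise k$ subject to total projected impact ≥ 212.
Taking after-school tutoring gives 212 (≥ 212) for 39 k$.
Any bundle with less than 39 k$ falls short of 212.

39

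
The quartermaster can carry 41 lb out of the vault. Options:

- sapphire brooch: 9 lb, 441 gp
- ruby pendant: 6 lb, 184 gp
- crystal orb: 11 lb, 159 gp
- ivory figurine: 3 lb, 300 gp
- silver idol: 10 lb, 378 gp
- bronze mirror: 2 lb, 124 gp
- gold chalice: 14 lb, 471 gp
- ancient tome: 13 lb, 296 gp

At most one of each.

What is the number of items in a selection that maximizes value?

Optimal total is 1714.
For example sapphire brooch + ivory figurine + silver idol + bronze mirror + gold chalice achieves it, using 38 lb.
Every optimal selection uses 5 items.

5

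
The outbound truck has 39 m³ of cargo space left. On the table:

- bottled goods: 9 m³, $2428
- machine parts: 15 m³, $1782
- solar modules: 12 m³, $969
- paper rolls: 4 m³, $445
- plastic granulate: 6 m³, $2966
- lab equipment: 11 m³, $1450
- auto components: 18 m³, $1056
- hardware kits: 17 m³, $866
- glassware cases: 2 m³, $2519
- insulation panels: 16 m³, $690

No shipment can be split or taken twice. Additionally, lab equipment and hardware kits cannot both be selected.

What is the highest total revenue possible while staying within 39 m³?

10140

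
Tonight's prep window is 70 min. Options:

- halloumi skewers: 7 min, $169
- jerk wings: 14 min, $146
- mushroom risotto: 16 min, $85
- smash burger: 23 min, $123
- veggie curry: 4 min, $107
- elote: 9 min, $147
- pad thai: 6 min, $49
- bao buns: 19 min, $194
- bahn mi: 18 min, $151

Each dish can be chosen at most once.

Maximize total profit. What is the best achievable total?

848

By profit per min: veggie curry 26.75, halloumi skewers 24.14, elote 16.33 lead.
The ratio heuristic lands on halloumi skewers + jerk wings + veggie curry + elote + pad thai + bao buns (812) but leaves 11 min idle.
Dropping pad thai frees 6 min; slotting in mushroom risotto (16 min) lifts the total to 848 at 69 min.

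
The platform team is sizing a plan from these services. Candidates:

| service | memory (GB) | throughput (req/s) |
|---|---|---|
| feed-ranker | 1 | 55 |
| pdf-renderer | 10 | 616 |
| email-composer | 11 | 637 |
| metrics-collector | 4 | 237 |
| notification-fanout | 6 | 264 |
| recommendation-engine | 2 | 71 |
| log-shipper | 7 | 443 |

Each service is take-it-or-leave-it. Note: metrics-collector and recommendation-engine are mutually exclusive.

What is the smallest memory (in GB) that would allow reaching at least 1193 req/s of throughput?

Minimise GB subject to total throughput ≥ 1193.
Taking pdf-renderer + email-composer gives 1253 (≥ 1193) for 21 GB.
Below 21 GB the best achievable stays under 1193.

21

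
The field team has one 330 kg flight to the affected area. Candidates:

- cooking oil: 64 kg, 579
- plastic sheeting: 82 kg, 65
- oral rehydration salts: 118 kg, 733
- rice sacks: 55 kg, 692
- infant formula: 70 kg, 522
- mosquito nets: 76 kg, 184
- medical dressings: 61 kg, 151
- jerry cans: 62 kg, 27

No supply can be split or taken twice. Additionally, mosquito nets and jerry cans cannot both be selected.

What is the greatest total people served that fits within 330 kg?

The ratio ordering already packs tightly: cooking oil + oral rehydration salts + rice sacks + infant formula, 307 kg, 2526.

2526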